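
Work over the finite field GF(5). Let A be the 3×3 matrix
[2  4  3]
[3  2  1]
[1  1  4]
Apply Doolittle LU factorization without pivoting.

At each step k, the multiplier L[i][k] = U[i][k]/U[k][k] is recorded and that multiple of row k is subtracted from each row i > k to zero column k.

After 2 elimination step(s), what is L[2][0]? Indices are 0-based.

k=0: U[0][0]=2
  eliminate (1,0): mult=4, new row 1: (0, 1, 4); set L[1][0]=4
  eliminate (2,0): mult=3, new row 2: (0, 4, 0); set L[2][0]=3
k=1: U[1][1]=1
  eliminate (2,1): mult=4, new row 2: (0, 0, 4); set L[2][1]=4

L[2][0] = 3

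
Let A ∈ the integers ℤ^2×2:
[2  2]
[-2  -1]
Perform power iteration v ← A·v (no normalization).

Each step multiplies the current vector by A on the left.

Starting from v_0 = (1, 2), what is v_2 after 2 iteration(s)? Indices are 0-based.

v_0 = (1, 2).
v_1 = A·v_0 = (6, -4).
v_2 = A·v_1 = (4, -8).

v_2 = (4, -8)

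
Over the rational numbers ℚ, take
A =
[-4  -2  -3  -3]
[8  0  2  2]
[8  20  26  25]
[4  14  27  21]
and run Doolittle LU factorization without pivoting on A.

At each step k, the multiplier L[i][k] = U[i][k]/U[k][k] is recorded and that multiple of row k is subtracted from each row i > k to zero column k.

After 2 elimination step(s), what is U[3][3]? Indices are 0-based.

U[3][3] = 6

k=0: U[0][0]=-4
  eliminate (1,0): mult=-2, new row 1: (0, -4, -4, -4); set L[1][0]=-2
  eliminate (2,0): mult=-2, new row 2: (0, 16, 20, 19); set L[2][0]=-2
  eliminate (3,0): mult=-1, new row 3: (0, 12, 24, 18); set L[3][0]=-1
k=1: U[1][1]=-4
  eliminate (2,1): mult=-4, new row 2: (0, 0, 4, 3); set L[2][1]=-4
  eliminate (3,1): mult=-3, new row 3: (0, 0, 12, 6); set L[3][1]=-3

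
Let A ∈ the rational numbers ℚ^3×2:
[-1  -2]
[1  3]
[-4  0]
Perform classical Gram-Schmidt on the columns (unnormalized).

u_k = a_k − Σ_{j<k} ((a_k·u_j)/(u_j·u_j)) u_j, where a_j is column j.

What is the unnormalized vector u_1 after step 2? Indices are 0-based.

u_1 = (-31/18, 49/18, 10/9)

Step 1: u_0 = a_0 = (-1, 1, -4).
Step 2: u_1 = a_1 − (5/18)·u_0 = (-31/18, 49/18, 10/9).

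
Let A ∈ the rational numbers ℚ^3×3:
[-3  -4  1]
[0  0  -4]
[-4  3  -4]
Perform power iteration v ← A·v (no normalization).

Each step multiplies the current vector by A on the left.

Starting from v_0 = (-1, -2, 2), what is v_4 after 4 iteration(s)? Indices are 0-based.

v_4 = (191, -1328, -316)

v_0 = (-1, -2, 2).
v_1 = A·v_0 = (13, -8, -10).
v_2 = A·v_1 = (-17, 40, -36).
v_3 = A·v_2 = (-145, 144, 332).
v_4 = A·v_3 = (191, -1328, -316).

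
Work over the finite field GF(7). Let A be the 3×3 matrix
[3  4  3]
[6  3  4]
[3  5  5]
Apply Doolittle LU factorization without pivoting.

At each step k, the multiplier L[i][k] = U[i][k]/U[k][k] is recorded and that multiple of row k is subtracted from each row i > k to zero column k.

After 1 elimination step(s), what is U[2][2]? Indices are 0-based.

[col 0] pivot 3
  R1 -= 2*R0 → (0, 2, 5)  (L[1][0] := 2)
  R2 -= 1*R0 → (0, 1, 2)  (L[2][0] := 1)

U[2][2] = 2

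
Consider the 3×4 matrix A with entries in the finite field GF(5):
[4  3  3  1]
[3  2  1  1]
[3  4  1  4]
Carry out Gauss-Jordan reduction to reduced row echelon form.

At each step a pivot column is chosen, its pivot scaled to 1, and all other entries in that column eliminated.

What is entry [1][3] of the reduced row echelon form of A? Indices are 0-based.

[1] R0 /= 4  ⇒  (1, 2, 2, 4)
     R1 -= 3·R0  ⇒  (0, 1, 0, 4)
     R2 -= 3·R0  ⇒  (0, 3, 0, 2)
[2] R1 /= 1  ⇒  (0, 1, 0, 4)
     R0 -= 2·R1  ⇒  (1, 0, 2, 1)
     R2 -= 3·R1  ⇒  (0, 0, 0, 0)
column 2 empty below row 2
column 3 empty below row 2

M[1][3] = 4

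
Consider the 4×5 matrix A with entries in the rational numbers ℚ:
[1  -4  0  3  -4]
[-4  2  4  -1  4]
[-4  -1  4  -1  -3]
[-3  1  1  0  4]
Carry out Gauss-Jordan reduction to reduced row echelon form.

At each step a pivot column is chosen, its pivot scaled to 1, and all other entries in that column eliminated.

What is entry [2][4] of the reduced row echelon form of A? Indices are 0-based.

step 1: normalize row 0 (÷1) = (1, -4, 0, 3, -4)
  row 1: subtract -4×row0 = (0, -14, 4, 11, -12)
  row 2: subtract -4×row0 = (0, -17, 4, 11, -19)
  row 3: subtract -3×row0 = (0, -11, 1, 9, -8)
step 2: normalize row 1 (÷-14) = (0, 1, -2/7, -11/14, 6/7)
  row 0: subtract -4×row1 = (1, 0, -8/7, -1/7, -4/7)
  row 2: subtract -17×row1 = (0, 0, -6/7, -33/14, -31/7)
  row 3: subtract -11×row1 = (0, 0, -15/7, 5/14, 10/7)
step 3: normalize row 2 (÷-6/7) = (0, 0, 1, 11/4, 31/6)
  row 0: subtract -8/7×row2 = (1, 0, 0, 3, 16/3)
  row 1: subtract -2/7×row2 = (0, 1, 0, 0, 7/3)
  row 3: subtract -15/7×row2 = (0, 0, 0, 25/4, 25/2)
step 4: normalize row 3 (÷25/4) = (0, 0, 0, 1, 2)
  row 0: subtract 3×row3 = (1, 0, 0, 0, -2/3)
  row 2: subtract 11/4×row3 = (0, 0, 1, 0, -1/3)

M[2][4] = -1/3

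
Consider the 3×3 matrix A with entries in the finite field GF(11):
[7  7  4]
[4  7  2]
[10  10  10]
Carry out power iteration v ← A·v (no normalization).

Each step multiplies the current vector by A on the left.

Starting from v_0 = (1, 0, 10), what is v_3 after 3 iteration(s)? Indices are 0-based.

v_0 = (1, 0, 10).
v_1 = A·v_0 = (3, 2, 0).
v_2 = A·v_1 = (2, 4, 6).
v_3 = A·v_2 = (0, 4, 10).

v_3 = (0, 4, 10)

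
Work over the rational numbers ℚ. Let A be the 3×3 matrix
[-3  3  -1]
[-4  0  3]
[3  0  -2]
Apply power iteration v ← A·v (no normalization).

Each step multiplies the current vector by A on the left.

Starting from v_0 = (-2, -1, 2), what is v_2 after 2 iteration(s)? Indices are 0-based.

v_0 = (-2, -1, 2).
v_1 = A·v_0 = (1, 14, -10).
v_2 = A·v_1 = (49, -34, 23).

v_2 = (49, -34, 23)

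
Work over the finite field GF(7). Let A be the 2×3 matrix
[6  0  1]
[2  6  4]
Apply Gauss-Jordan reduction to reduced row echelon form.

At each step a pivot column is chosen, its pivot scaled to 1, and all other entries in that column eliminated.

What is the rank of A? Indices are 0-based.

step 1: normalize row 0 (÷6) = (1, 0, 6)
  row 1: subtract 2×row0 = (0, 6, 6)
step 2: normalize row 1 (÷6) = (0, 1, 1)

rank = 2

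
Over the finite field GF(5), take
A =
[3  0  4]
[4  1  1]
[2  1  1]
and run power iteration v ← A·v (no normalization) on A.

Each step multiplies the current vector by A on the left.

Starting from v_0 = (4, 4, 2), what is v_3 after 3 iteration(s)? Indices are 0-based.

v_0 = (4, 4, 2).
v_1 = A·v_0 = (0, 2, 4).
v_2 = A·v_1 = (1, 1, 1).
v_3 = A·v_2 = (2, 1, 4).

v_3 = (2, 1, 4)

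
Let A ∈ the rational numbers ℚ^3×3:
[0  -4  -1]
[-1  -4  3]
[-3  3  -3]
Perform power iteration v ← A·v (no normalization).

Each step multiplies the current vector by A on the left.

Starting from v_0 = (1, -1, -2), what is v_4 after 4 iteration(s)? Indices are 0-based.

v_0 = (1, -1, -2).
v_1 = A·v_0 = (6, -3, 0).
v_2 = A·v_1 = (12, 6, -27).
v_3 = A·v_2 = (3, -117, 63).
v_4 = A·v_3 = (405, 654, -549).

v_4 = (405, 654, -549)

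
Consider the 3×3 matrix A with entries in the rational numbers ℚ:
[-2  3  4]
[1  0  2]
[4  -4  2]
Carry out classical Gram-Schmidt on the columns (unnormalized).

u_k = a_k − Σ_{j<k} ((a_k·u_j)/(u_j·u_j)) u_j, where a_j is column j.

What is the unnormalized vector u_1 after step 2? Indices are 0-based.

u_1 = (19/21, 22/21, 4/21)

Step 1: u_0 = a_0 = (-2, 1, 4).
Step 2: u_1 = a_1 − (-22/21)·u_0 = (19/21, 22/21, 4/21).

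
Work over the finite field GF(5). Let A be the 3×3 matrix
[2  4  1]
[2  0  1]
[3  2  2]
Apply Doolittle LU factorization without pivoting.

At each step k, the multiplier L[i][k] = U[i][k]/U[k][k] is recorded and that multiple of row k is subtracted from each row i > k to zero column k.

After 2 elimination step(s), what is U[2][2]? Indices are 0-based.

U[2][2] = 3

k=0: U[0][0]=2
  eliminate (1,0): mult=1, new row 1: (0, 1, 0); set L[1][0]=1
  eliminate (2,0): mult=4, new row 2: (0, 1, 3); set L[2][0]=4
k=1: U[1][1]=1
  eliminate (2,1): mult=1, new row 2: (0, 0, 3); set L[2][1]=1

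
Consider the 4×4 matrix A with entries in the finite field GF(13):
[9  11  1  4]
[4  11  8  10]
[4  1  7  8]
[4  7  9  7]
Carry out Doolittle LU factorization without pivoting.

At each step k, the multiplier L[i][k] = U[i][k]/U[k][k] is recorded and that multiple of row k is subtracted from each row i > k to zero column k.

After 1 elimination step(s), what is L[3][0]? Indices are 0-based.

[col 0] pivot 9
  R1 -= 12*R0 → (0, 9, 9, 1)  (L[1][0] := 12)
  R2 -= 12*R0 → (0, 12, 8, 12)  (L[2][0] := 12)
  R3 -= 12*R0 → (0, 5, 10, 11)  (L[3][0] := 12)

L[3][0] = 12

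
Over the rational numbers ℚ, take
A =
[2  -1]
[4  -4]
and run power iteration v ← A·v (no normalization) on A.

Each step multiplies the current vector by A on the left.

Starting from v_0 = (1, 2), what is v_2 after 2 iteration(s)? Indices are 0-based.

v_2 = (4, 16)

v_0 = (1, 2).
v_1 = A·v_0 = (0, -4).
v_2 = A·v_1 = (4, 16).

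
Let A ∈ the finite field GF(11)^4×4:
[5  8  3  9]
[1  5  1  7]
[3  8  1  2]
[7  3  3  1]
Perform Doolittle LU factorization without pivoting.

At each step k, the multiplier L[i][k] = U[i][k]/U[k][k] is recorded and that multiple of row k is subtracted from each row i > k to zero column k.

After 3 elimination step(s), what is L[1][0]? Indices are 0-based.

k=0: U[0][0]=5
  eliminate (1,0): mult=9, new row 1: (0, 10, 7, 3); set L[1][0]=9
  eliminate (2,0): mult=5, new row 2: (0, 1, 8, 1); set L[2][0]=5
  eliminate (3,0): mult=8, new row 3: (0, 5, 1, 6); set L[3][0]=8
k=1: U[1][1]=10
  eliminate (2,1): mult=10, new row 2: (0, 0, 4, 4); set L[2][1]=10
  eliminate (3,1): mult=6, new row 3: (0, 0, 3, 10); set L[3][1]=6
k=2: U[2][2]=4
  eliminate (3,2): mult=9, new row 3: (0, 0, 0, 7); set L[3][2]=9

L[1][0] = 9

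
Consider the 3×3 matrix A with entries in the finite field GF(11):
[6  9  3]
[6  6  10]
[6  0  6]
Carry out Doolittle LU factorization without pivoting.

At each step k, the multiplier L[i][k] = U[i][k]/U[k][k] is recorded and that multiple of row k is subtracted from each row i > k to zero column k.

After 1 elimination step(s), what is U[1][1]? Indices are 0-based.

k=0: U[0][0]=6
  eliminate (1,0): mult=1, new row 1: (0, 8, 7); set L[1][0]=1
  eliminate (2,0): mult=1, new row 2: (0, 2, 3); set L[2][0]=1

U[1][1] = 8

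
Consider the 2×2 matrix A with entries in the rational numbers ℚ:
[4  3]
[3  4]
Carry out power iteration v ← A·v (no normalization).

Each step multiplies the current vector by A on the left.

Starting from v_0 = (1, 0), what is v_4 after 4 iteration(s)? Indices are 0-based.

v_4 = (1201, 1200)

v_0 = (1, 0).
v_1 = A·v_0 = (4, 3).
v_2 = A·v_1 = (25, 24).
v_3 = A·v_2 = (172, 171).
v_4 = A·v_3 = (1201, 1200).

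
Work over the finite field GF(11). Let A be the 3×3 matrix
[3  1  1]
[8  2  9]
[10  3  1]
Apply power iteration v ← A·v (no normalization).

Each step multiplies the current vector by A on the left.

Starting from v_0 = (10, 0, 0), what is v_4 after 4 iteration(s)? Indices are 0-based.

v_4 = (6, 4, 3)

v_0 = (10, 0, 0).
v_1 = A·v_0 = (8, 3, 1).
v_2 = A·v_1 = (6, 2, 2).
v_3 = A·v_2 = (0, 4, 2).
v_4 = A·v_3 = (6, 4, 3).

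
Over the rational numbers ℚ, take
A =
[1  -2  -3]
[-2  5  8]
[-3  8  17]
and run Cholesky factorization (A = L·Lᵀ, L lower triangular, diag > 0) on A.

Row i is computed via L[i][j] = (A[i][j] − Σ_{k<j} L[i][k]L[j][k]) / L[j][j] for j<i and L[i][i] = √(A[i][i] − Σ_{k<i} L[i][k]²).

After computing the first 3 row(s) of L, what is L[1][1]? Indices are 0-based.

L[1][1] = 1

Step 1: L[0][0] = √(1) = 1.
  L[1][0] = (-2) / L[0][0] = -2.
Step 2: L[1][1] = √(1) = 1.
  L[2][0] = (-3) / L[0][0] = -3.
  L[2][1] = (2) / L[1][1] = 2.
Step 3: L[2][2] = √(4) = 2.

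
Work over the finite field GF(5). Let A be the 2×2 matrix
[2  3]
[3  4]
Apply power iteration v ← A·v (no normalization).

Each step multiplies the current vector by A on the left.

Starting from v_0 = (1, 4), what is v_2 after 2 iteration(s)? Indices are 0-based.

v_2 = (0, 3)

v_0 = (1, 4).
v_1 = A·v_0 = (4, 4).
v_2 = A·v_1 = (0, 3).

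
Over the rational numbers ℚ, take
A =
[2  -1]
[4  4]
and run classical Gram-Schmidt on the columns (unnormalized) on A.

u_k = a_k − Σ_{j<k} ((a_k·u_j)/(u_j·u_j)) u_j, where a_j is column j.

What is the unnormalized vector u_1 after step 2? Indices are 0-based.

u_1 = (-12/5, 6/5)

Step 1: u_0 = a_0 = (2, 4).
Step 2: u_1 = a_1 − (7/10)·u_0 = (-12/5, 6/5).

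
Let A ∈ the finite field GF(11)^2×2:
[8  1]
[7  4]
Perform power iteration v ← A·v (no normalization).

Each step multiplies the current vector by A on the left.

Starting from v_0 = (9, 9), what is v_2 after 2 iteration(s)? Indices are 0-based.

v_0 = (9, 9).
v_1 = A·v_0 = (4, 0).
v_2 = A·v_1 = (10, 6).

v_2 = (10, 6)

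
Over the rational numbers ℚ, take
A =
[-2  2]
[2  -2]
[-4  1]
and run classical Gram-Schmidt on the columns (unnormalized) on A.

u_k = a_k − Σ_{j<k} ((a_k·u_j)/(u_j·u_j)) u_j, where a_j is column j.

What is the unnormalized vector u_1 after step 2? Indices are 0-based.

u_1 = (1, -1, -1)

Step 1: u_0 = a_0 = (-2, 2, -4).
Step 2: u_1 = a_1 − (-1/2)·u_0 = (1, -1, -1).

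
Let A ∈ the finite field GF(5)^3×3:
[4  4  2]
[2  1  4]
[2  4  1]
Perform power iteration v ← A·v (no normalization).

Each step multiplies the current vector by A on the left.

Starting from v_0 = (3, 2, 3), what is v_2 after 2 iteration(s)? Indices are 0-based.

v_2 = (3, 0, 4)

v_0 = (3, 2, 3).
v_1 = A·v_0 = (1, 0, 2).
v_2 = A·v_1 = (3, 0, 4).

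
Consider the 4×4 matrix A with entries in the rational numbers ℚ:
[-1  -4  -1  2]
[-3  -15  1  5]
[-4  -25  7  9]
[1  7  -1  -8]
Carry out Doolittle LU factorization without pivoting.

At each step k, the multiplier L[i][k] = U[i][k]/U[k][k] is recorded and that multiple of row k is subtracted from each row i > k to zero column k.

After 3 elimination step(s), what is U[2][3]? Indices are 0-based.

U[2][3] = 4

k=0: U[0][0]=-1
  eliminate (1,0): mult=3, new row 1: (0, -3, 4, -1); set L[1][0]=3
  eliminate (2,0): mult=4, new row 2: (0, -9, 11, 1); set L[2][0]=4
  eliminate (3,0): mult=-1, new row 3: (0, 3, -2, -6); set L[3][0]=-1
k=1: U[1][1]=-3
  eliminate (2,1): mult=3, new row 2: (0, 0, -1, 4); set L[2][1]=3
  eliminate (3,1): mult=-1, new row 3: (0, 0, 2, -7); set L[3][1]=-1
k=2: U[2][2]=-1
  eliminate (3,2): mult=-2, new row 3: (0, 0, 0, 1); set L[3][2]=-2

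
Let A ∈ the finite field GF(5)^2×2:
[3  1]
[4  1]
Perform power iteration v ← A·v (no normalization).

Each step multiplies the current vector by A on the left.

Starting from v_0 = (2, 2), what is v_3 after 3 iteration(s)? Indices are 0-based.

v_0 = (2, 2).
v_1 = A·v_0 = (3, 0).
v_2 = A·v_1 = (4, 2).
v_3 = A·v_2 = (4, 3).

v_3 = (4, 3)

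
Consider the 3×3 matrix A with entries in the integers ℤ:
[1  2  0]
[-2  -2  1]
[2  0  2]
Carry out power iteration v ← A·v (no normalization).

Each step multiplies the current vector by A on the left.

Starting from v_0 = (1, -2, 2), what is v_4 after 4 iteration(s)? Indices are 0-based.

v_4 = (-11, 20, 70)

v_0 = (1, -2, 2).
v_1 = A·v_0 = (-3, 4, 6).
v_2 = A·v_1 = (5, 4, 6).
v_3 = A·v_2 = (13, -12, 22).
v_4 = A·v_3 = (-11, 20, 70).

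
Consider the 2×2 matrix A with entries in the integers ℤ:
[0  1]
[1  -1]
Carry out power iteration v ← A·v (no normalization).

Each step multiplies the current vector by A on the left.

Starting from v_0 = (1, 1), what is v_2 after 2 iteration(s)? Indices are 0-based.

v_0 = (1, 1).
v_1 = A·v_0 = (1, 0).
v_2 = A·v_1 = (0, 1).

v_2 = (0, 1)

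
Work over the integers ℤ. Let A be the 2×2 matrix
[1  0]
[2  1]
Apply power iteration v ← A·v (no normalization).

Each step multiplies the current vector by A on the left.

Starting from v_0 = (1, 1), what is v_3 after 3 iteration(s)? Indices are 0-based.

v_3 = (1, 7)

v_0 = (1, 1).
v_1 = A·v_0 = (1, 3).
v_2 = A·v_1 = (1, 5).
v_3 = A·v_2 = (1, 7).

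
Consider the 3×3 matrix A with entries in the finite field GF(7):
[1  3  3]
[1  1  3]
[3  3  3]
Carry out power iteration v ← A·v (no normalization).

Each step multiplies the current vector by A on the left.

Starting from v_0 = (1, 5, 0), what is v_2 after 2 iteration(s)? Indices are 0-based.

v_0 = (1, 5, 0).
v_1 = A·v_0 = (2, 6, 4).
v_2 = A·v_1 = (4, 6, 1).

v_2 = (4, 6, 1)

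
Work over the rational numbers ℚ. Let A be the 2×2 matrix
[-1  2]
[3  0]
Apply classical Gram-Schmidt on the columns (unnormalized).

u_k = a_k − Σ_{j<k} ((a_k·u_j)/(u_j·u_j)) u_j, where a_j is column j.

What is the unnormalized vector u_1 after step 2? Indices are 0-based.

Step 1: u_0 = a_0 = (-1, 3).
Step 2: u_1 = a_1 − (-1/5)·u_0 = (9/5, 3/5).

u_1 = (9/5, 3/5)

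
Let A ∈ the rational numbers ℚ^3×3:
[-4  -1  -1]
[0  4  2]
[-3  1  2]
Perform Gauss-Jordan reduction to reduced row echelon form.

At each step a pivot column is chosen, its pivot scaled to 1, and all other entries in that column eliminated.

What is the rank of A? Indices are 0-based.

rank = 3

pivot(0,0)=-4: scale R0 → (1, 1/4, 1/4)
  clear (2,0): R2 −= (-3)R0 → (0, 7/4, 11/4)
pivot(1,1)=4: scale R1 → (0, 1, 1/2)
  clear (0,1): R0 −= (1/4)R1 → (1, 0, 1/8)
  clear (2,1): R2 −= (7/4)R1 → (0, 0, 15/8)
pivot(2,2)=15/8: scale R2 → (0, 0, 1)
  clear (0,2): R0 −= (1/8)R2 → (1, 0, 0)
  clear (1,2): R1 −= (1/2)R2 → (0, 1, 0)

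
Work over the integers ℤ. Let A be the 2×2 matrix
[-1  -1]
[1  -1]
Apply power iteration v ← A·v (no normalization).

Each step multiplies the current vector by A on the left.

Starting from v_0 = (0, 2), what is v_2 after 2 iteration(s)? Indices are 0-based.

v_2 = (4, 0)

v_0 = (0, 2).
v_1 = A·v_0 = (-2, -2).
v_2 = A·v_1 = (4, 0).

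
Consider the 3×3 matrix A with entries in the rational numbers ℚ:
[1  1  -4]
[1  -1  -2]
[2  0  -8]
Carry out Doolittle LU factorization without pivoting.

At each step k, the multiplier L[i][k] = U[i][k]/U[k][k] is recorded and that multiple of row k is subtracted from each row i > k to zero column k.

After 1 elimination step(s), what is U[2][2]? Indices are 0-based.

U[2][2] = 0

[col 0] pivot 1
  R1 -= 1*R0 → (0, -2, 2)  (L[1][0] := 1)
  R2 -= 2*R0 → (0, -2, 0)  (L[2][0] := 2)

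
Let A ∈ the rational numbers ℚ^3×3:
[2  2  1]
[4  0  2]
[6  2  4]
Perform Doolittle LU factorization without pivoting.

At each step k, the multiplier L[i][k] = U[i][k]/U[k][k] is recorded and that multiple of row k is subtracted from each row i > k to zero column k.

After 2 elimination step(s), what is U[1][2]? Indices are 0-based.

U[1][2] = 0

[col 0] pivot 2
  R1 -= 2*R0 → (0, -4, 0)  (L[1][0] := 2)
  R2 -= 3*R0 → (0, -4, 1)  (L[2][0] := 3)
[col 1] pivot -4
  R2 -= 1*R1 → (0, 0, 1)  (L[2][1] := 1)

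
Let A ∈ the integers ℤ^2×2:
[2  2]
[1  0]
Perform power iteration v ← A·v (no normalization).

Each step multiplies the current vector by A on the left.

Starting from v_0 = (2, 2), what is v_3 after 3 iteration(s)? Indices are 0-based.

v_3 = (56, 20)

v_0 = (2, 2).
v_1 = A·v_0 = (8, 2).
v_2 = A·v_1 = (20, 8).
v_3 = A·v_2 = (56, 20).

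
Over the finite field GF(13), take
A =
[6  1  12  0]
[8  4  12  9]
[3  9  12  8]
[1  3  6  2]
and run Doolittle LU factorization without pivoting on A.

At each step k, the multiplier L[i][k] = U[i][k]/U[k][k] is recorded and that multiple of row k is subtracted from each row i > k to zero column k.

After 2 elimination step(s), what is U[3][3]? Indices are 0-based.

U[3][3] = 3

Step 1: pivot at (0,0) is 6.
  row1 ← row1 − (10)·row0  ⇒  L[1][0]=10, U row1=(0, 7, 9, 9)
  row2 ← row2 − (7)·row0  ⇒  L[2][0]=7, U row2=(0, 2, 6, 8)
  row3 ← row3 − (11)·row0  ⇒  L[3][0]=11, U row3=(0, 5, 4, 2)
Step 2: pivot at (1,1) is 7.
  row2 ← row2 − (4)·row1  ⇒  L[2][1]=4, U row2=(0, 0, 9, 11)
  row3 ← row3 − (10)·row1  ⇒  L[3][1]=10, U row3=(0, 0, 5, 3)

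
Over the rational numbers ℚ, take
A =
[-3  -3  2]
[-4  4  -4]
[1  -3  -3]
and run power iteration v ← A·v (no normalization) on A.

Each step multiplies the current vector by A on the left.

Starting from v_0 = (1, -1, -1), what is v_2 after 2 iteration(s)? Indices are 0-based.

v_0 = (1, -1, -1).
v_1 = A·v_0 = (-2, -4, 7).
v_2 = A·v_1 = (32, -36, -11).

v_2 = (32, -36, -11)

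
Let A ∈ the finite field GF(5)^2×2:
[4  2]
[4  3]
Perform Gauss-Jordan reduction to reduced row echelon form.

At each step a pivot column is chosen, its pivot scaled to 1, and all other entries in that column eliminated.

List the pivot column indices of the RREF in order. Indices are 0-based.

pivot columns: 0, 1

step 1: normalize row 0 (÷4) = (1, 3)
  row 1: subtract 4×row0 = (0, 1)
step 2: normalize row 1 (÷1) = (0, 1)
  row 0: subtract 3×row1 = (1, 0)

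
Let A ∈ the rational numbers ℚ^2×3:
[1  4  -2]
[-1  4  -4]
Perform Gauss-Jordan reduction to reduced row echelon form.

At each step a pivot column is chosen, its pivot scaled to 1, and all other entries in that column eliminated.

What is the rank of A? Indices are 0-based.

[1] R0 /= 1  ⇒  (1, 4, -2)
     R1 -= -1·R0  ⇒  (0, 8, -6)
[2] R1 /= 8  ⇒  (0, 1, -3/4)
     R0 -= 4·R1  ⇒  (1, 0, 1)

rank = 2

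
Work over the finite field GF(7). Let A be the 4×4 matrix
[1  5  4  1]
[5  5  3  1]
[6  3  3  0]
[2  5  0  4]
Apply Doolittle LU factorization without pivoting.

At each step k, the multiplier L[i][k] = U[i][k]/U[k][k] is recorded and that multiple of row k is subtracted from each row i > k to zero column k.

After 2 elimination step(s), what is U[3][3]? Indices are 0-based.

Step 1: pivot at (0,0) is 1.
  row1 ← row1 − (5)·row0  ⇒  L[1][0]=5, U row1=(0, 1, 4, 3)
  row2 ← row2 − (6)·row0  ⇒  L[2][0]=6, U row2=(0, 1, 0, 1)
  row3 ← row3 − (2)·row0  ⇒  L[3][0]=2, U row3=(0, 2, 6, 2)
Step 2: pivot at (1,1) is 1.
  row2 ← row2 − (1)·row1  ⇒  L[2][1]=1, U row2=(0, 0, 3, 5)
  row3 ← row3 − (2)·row1  ⇒  L[3][1]=2, U row3=(0, 0, 5, 3)

U[3][3] = 3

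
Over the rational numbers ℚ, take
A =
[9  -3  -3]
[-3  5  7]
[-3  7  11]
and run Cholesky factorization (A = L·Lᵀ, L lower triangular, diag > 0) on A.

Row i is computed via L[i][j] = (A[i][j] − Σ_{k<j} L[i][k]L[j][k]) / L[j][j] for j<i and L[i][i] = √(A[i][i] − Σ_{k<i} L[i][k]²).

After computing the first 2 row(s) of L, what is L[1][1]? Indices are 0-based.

L[1][1] = 2

Step 1: L[0][0] = √(9) = 3.
  L[1][0] = (-3) / L[0][0] = -1.
Step 2: L[1][1] = √(4) = 2.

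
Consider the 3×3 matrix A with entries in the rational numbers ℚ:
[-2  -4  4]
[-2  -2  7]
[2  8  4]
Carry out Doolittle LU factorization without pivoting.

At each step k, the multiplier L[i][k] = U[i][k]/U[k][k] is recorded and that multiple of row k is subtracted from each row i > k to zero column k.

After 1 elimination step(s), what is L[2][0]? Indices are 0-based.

L[2][0] = -1

k=0: U[0][0]=-2
  eliminate (1,0): mult=1, new row 1: (0, 2, 3); set L[1][0]=1
  eliminate (2,0): mult=-1, new row 2: (0, 4, 8); set L[2][0]=-1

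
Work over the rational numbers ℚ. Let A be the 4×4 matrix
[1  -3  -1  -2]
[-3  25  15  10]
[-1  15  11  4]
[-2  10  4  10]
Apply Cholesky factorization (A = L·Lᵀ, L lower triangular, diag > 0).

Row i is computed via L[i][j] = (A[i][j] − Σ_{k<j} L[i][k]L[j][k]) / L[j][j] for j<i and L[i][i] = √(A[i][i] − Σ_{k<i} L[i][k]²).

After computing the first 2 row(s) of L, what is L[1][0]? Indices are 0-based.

L[1][0] = -3

Step 1: L[0][0] = √(1) = 1.
  L[1][0] = (-3) / L[0][0] = -3.
Step 2: L[1][1] = √(16) = 4.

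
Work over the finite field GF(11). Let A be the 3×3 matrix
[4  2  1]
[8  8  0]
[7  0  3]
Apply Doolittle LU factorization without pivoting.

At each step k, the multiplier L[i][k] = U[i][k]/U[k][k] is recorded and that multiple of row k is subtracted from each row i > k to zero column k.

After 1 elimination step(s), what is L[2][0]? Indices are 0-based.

Step 1: pivot at (0,0) is 4.
  row1 ← row1 − (2)·row0  ⇒  L[1][0]=2, U row1=(0, 4, 9)
  row2 ← row2 − (10)·row0  ⇒  L[2][0]=10, U row2=(0, 2, 4)

L[2][0] = 10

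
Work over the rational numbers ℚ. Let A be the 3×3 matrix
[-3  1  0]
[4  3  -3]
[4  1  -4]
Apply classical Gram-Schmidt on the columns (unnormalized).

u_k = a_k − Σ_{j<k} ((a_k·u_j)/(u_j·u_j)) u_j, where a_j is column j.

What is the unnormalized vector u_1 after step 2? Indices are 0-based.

u_1 = (80/41, 71/41, -11/41)

Step 1: u_0 = a_0 = (-3, 4, 4).
Step 2: u_1 = a_1 − (13/41)·u_0 = (80/41, 71/41, -11/41).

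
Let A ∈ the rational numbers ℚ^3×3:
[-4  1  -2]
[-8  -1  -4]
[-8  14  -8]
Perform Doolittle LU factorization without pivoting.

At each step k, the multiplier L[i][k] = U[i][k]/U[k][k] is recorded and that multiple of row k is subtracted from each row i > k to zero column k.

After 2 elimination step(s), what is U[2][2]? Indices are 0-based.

Step 1: pivot at (0,0) is -4.
  row1 ← row1 − (2)·row0  ⇒  L[1][0]=2, U row1=(0, -3, 0)
  row2 ← row2 − (2)·row0  ⇒  L[2][0]=2, U row2=(0, 12, -4)
Step 2: pivot at (1,1) is -3.
  row2 ← row2 − (-4)·row1  ⇒  L[2][1]=-4, U row2=(0, 0, -4)

U[2][2] = -4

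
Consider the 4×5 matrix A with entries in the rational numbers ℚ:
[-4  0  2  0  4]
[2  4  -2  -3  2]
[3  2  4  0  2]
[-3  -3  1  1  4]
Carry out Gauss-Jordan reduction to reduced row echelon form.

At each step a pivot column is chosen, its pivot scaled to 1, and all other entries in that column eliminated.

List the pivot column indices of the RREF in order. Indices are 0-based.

pivot columns: 0, 1, 2, 3

pivot(0,0)=-4: scale R0 → (1, 0, -1/2, 0, -1)
  clear (1,0): R1 −= (2)R0 → (0, 4, -1, -3, 4)
  clear (2,0): R2 −= (3)R0 → (0, 2, 11/2, 0, 5)
  clear (3,0): R3 −= (-3)R0 → (0, -3, -1/2, 1, 1)
pivot(1,1)=4: scale R1 → (0, 1, -1/4, -3/4, 1)
  clear (2,1): R2 −= (2)R1 → (0, 0, 6, 3/2, 3)
  clear (3,1): R3 −= (-3)R1 → (0, 0, -5/4, -5/4, 4)
pivot(2,2)=6: scale R2 → (0, 0, 1, 1/4, 1/2)
  clear (0,2): R0 −= (-1/2)R2 → (1, 0, 0, 1/8, -3/4)
  clear (1,2): R1 −= (-1/4)R2 → (0, 1, 0, -11/16, 9/8)
  clear (3,2): R3 −= (-5/4)R2 → (0, 0, 0, -15/16, 37/8)
pivot(3,3)=-15/16: scale R3 → (0, 0, 0, 1, -74/15)
  clear (0,3): R0 −= (1/8)R3 → (1, 0, 0, 0, -2/15)
  clear (1,3): R1 −= (-11/16)R3 → (0, 1, 0, 0, -34/15)
  clear (2,3): R2 −= (1/4)R3 → (0, 0, 1, 0, 26/15)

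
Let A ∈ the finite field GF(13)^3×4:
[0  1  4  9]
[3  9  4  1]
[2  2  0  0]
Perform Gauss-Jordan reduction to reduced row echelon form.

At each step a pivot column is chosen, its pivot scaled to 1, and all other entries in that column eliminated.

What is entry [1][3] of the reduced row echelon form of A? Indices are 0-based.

[1] R0 <-> R1
[1] R0 /= 3  ⇒  (1, 3, 10, 9)
     R2 -= 2·R0  ⇒  (0, 9, 6, 8)
[2] R1 /= 1  ⇒  (0, 1, 4, 9)
     R0 -= 3·R1  ⇒  (1, 0, 11, 8)
     R2 -= 9·R1  ⇒  (0, 0, 9, 5)
[3] R2 /= 9  ⇒  (0, 0, 1, 2)
     R0 -= 11·R2  ⇒  (1, 0, 0, 12)
     R1 -= 4·R2  ⇒  (0, 1, 0, 1)

M[1][3] = 1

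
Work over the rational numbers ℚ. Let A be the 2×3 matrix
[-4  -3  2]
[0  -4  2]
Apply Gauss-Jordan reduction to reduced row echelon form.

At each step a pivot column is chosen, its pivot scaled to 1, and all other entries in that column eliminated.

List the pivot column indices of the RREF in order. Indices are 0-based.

pivot columns: 0, 1

pivot(0,0)=-4: scale R0 → (1, 3/4, -1/2)
pivot(1,1)=-4: scale R1 → (0, 1, -1/2)
  clear (0,1): R0 −= (3/4)R1 → (1, 0, -1/8)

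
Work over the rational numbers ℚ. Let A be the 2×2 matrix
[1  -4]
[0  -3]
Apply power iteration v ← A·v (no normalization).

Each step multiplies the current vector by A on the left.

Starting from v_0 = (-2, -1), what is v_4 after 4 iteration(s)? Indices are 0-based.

v_0 = (-2, -1).
v_1 = A·v_0 = (2, 3).
v_2 = A·v_1 = (-10, -9).
v_3 = A·v_2 = (26, 27).
v_4 = A·v_3 = (-82, -81).

v_4 = (-82, -81)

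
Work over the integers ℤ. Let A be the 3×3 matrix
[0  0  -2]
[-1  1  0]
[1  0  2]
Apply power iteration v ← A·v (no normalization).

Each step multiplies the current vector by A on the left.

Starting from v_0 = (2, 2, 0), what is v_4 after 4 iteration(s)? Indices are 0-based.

v_0 = (2, 2, 0).
v_1 = A·v_0 = (0, 0, 2).
v_2 = A·v_1 = (-4, 0, 4).
v_3 = A·v_2 = (-8, 4, 4).
v_4 = A·v_3 = (-8, 12, 0).

v_4 = (-8, 12, 0)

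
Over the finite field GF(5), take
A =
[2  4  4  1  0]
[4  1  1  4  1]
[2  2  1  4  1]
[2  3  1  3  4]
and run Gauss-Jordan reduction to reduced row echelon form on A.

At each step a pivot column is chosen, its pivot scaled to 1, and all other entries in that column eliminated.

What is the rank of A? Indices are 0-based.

rank = 4

[1] R0 /= 2  ⇒  (1, 2, 2, 3, 0)
     R1 -= 4·R0  ⇒  (0, 3, 3, 2, 1)
     R2 -= 2·R0  ⇒  (0, 3, 2, 3, 1)
     R3 -= 2·R0  ⇒  (0, 4, 2, 2, 4)
[2] R1 /= 3  ⇒  (0, 1, 1, 4, 2)
     R0 -= 2·R1  ⇒  (1, 0, 0, 0, 1)
     R2 -= 3·R1  ⇒  (0, 0, 4, 1, 0)
     R3 -= 4·R1  ⇒  (0, 0, 3, 1, 1)
[3] R2 /= 4  ⇒  (0, 0, 1, 4, 0)
     R1 -= 1·R2  ⇒  (0, 1, 0, 0, 2)
     R3 -= 3·R2  ⇒  (0, 0, 0, 4, 1)
[4] R3 /= 4  ⇒  (0, 0, 0, 1, 4)
     R2 -= 4·R3  ⇒  (0, 0, 1, 0, 4)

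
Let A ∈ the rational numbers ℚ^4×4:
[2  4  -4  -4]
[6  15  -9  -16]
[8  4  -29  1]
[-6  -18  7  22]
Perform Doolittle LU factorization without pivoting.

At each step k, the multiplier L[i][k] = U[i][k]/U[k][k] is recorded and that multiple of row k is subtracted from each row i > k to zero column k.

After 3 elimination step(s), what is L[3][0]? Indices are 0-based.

L[3][0] = -3

Step 1: pivot at (0,0) is 2.
  row1 ← row1 − (3)·row0  ⇒  L[1][0]=3, U row1=(0, 3, 3, -4)
  row2 ← row2 − (4)·row0  ⇒  L[2][0]=4, U row2=(0, -12, -13, 17)
  row3 ← row3 − (-3)·row0  ⇒  L[3][0]=-3, U row3=(0, -6, -5, 10)
Step 2: pivot at (1,1) is 3.
  row2 ← row2 − (-4)·row1  ⇒  L[2][1]=-4, U row2=(0, 0, -1, 1)
  row3 ← row3 − (-2)·row1  ⇒  L[3][1]=-2, U row3=(0, 0, 1, 2)
Step 3: pivot at (2,2) is -1.
  row3 ← row3 − (-1)·row2  ⇒  L[3][2]=-1, U row3=(0, 0, 0, 3)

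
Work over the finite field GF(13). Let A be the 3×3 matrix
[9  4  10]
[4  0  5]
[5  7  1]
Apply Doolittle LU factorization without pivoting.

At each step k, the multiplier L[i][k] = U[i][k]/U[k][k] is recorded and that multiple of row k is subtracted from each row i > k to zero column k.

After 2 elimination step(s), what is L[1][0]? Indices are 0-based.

L[1][0] = 12

k=0: U[0][0]=9
  eliminate (1,0): mult=12, new row 1: (0, 4, 2); set L[1][0]=12
  eliminate (2,0): mult=2, new row 2: (0, 12, 7); set L[2][0]=2
k=1: U[1][1]=4
  eliminate (2,1): mult=3, new row 2: (0, 0, 1); set L[2][1]=3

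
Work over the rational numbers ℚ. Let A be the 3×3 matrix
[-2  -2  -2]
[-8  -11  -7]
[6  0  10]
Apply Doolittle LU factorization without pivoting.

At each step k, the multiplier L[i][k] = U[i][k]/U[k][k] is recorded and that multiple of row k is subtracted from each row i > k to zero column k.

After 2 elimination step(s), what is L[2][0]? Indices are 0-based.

L[2][0] = -3

[col 0] pivot -2
  R1 -= 4*R0 → (0, -3, 1)  (L[1][0] := 4)
  R2 -= -3*R0 → (0, -6, 4)  (L[2][0] := -3)
[col 1] pivot -3
  R2 -= 2*R1 → (0, 0, 2)  (L[2][1] := 2)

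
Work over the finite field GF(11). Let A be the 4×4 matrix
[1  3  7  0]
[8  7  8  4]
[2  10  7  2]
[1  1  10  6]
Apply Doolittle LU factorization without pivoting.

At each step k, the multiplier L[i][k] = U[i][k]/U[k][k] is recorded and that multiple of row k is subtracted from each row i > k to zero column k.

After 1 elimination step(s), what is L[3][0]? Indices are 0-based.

L[3][0] = 1

Step 1: pivot at (0,0) is 1.
  row1 ← row1 − (8)·row0  ⇒  L[1][0]=8, U row1=(0, 5, 7, 4)
  row2 ← row2 − (2)·row0  ⇒  L[2][0]=2, U row2=(0, 4, 4, 2)
  row3 ← row3 − (1)·row0  ⇒  L[3][0]=1, U row3=(0, 9, 3, 6)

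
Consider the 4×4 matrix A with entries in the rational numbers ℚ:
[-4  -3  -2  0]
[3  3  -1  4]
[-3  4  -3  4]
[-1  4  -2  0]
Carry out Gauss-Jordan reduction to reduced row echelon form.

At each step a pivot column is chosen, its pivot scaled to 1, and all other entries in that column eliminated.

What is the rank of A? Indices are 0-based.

step 1: normalize row 0 (÷-4) = (1, 3/4, 1/2, 0)
  row 1: subtract 3×row0 = (0, 3/4, -5/2, 4)
  row 2: subtract -3×row0 = (0, 25/4, -3/2, 4)
  row 3: subtract -1×row0 = (0, 19/4, -3/2, 0)
step 2: normalize row 1 (÷3/4) = (0, 1, -10/3, 16/3)
  row 0: subtract 3/4×row1 = (1, 0, 3, -4)
  row 2: subtract 25/4×row1 = (0, 0, 58/3, -88/3)
  row 3: subtract 19/4×row1 = (0, 0, 43/3, -76/3)
step 3: normalize row 2 (÷58/3) = (0, 0, 1, -44/29)
  row 0: subtract 3×row2 = (1, 0, 0, 16/29)
  row 1: subtract -10/3×row2 = (0, 1, 0, 8/29)
  row 3: subtract 43/3×row2 = (0, 0, 0, -104/29)
step 4: normalize row 3 (÷-104/29) = (0, 0, 0, 1)
  row 0: subtract 16/29×row3 = (1, 0, 0, 0)
  row 1: subtract 8/29×row3 = (0, 1, 0, 0)
  row 2: subtract -44/29×row3 = (0, 0, 1, 0)

rank = 4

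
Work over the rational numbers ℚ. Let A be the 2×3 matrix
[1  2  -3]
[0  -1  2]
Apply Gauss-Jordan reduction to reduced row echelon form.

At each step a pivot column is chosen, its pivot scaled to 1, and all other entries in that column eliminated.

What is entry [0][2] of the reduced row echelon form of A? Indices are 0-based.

[1] R0 /= 1  ⇒  (1, 2, -3)
[2] R1 /= -1  ⇒  (0, 1, -2)
     R0 -= 2·R1  ⇒  (1, 0, 1)

M[0][2] = 1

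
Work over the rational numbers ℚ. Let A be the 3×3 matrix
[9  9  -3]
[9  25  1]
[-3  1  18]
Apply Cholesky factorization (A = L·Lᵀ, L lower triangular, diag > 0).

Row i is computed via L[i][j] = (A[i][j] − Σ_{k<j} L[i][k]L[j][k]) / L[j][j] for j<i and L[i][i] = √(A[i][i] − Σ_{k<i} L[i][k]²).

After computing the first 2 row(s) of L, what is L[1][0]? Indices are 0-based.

Step 1: L[0][0] = √(9) = 3.
  L[1][0] = (9) / L[0][0] = 3.
Step 2: L[1][1] = √(16) = 4.

L[1][0] = 3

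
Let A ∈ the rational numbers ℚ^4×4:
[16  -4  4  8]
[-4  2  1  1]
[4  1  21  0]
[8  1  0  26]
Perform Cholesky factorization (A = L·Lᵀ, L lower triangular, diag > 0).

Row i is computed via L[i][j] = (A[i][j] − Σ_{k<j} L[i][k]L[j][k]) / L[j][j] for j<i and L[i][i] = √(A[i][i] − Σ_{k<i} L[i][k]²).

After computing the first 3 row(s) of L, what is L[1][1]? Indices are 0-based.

Step 1: L[0][0] = √(16) = 4.
  L[1][0] = (-4) / L[0][0] = -1.
Step 2: L[1][1] = √(1) = 1.
  L[2][0] = (4) / L[0][0] = 1.
  L[2][1] = (2) / L[1][1] = 2.
Step 3: L[2][2] = √(16) = 4.

L[1][1] = 1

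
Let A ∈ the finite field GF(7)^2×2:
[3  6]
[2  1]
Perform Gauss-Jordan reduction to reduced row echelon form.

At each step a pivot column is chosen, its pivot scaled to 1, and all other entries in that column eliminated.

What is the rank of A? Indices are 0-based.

pivot(0,0)=3: scale R0 → (1, 2)
  clear (1,0): R1 −= (2)R0 → (0, 4)
pivot(1,1)=4: scale R1 → (0, 1)
  clear (0,1): R0 −= (2)R1 → (1, 0)

rank = 2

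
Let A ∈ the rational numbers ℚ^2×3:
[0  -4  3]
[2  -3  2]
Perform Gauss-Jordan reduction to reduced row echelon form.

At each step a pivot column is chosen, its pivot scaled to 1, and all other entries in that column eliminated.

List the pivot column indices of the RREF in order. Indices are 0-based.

step 1: exchange rows 0,1
step 1: normalize row 0 (÷2) = (1, -3/2, 1)
step 2: normalize row 1 (÷-4) = (0, 1, -3/4)
  row 0: subtract -3/2×row1 = (1, 0, -1/8)

pivot columns: 0, 1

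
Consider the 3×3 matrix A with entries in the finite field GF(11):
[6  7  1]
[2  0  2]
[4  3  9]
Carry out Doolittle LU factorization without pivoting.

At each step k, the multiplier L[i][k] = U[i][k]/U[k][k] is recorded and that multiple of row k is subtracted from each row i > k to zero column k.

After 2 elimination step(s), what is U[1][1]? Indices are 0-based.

U[1][1] = 5

[col 0] pivot 6
  R1 -= 4*R0 → (0, 5, 9)  (L[1][0] := 4)
  R2 -= 8*R0 → (0, 2, 1)  (L[2][0] := 8)
[col 1] pivot 5
  R2 -= 7*R1 → (0, 0, 4)  (L[2][1] := 7)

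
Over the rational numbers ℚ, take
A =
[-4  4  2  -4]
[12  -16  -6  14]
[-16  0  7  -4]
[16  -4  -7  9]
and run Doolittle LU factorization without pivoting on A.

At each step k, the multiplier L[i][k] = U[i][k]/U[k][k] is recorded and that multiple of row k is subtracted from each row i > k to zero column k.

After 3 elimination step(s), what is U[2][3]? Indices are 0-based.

k=0: U[0][0]=-4
  eliminate (1,0): mult=-3, new row 1: (0, -4, 0, 2); set L[1][0]=-3
  eliminate (2,0): mult=4, new row 2: (0, -16, -1, 12); set L[2][0]=4
  eliminate (3,0): mult=-4, new row 3: (0, 12, 1, -7); set L[3][0]=-4
k=1: U[1][1]=-4
  eliminate (2,1): mult=4, new row 2: (0, 0, -1, 4); set L[2][1]=4
  eliminate (3,1): mult=-3, new row 3: (0, 0, 1, -1); set L[3][1]=-3
k=2: U[2][2]=-1
  eliminate (3,2): mult=-1, new row 3: (0, 0, 0, 3); set L[3][2]=-1

U[2][3] = 4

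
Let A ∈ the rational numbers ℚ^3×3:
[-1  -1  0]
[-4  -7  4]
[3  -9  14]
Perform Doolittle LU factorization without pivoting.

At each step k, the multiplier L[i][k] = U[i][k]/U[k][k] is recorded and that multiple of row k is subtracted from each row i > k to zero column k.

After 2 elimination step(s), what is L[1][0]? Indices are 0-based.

L[1][0] = 4

[col 0] pivot -1
  R1 -= 4*R0 → (0, -3, 4)  (L[1][0] := 4)
  R2 -= -3*R0 → (0, -12, 14)  (L[2][0] := -3)
[col 1] pivot -3
  R2 -= 4*R1 → (0, 0, -2)  (L[2][1] := 4)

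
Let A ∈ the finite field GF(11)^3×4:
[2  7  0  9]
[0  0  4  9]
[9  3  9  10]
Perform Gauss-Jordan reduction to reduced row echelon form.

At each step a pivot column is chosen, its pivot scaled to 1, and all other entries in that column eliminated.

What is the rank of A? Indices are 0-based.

rank = 3

step 1: normalize row 0 (÷2) = (1, 9, 0, 10)
  row 2: subtract 9×row0 = (0, 10, 9, 8)
step 2: exchange rows 1,2
step 2: normalize row 1 (÷10) = (0, 1, 2, 3)
  row 0: subtract 9×row1 = (1, 0, 4, 5)
step 3: normalize row 2 (÷4) = (0, 0, 1, 5)
  row 0: subtract 4×row2 = (1, 0, 0, 7)
  row 1: subtract 2×row2 = (0, 1, 0, 4)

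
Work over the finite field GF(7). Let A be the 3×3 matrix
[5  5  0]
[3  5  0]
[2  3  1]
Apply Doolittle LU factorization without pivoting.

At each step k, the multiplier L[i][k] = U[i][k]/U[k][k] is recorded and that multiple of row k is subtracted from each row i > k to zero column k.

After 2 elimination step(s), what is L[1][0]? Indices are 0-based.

[col 0] pivot 5
  R1 -= 2*R0 → (0, 2, 0)  (L[1][0] := 2)
  R2 -= 6*R0 → (0, 1, 1)  (L[2][0] := 6)
[col 1] pivot 2
  R2 -= 4*R1 → (0, 0, 1)  (L[2][1] := 4)

L[1][0] = 2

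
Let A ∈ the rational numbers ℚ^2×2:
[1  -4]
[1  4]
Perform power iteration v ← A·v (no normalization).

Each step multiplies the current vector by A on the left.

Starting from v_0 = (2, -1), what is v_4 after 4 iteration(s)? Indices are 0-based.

v_4 = (-2, 46)

v_0 = (2, -1).
v_1 = A·v_0 = (6, -2).
v_2 = A·v_1 = (14, -2).
v_3 = A·v_2 = (22, 6).
v_4 = A·v_3 = (-2, 46).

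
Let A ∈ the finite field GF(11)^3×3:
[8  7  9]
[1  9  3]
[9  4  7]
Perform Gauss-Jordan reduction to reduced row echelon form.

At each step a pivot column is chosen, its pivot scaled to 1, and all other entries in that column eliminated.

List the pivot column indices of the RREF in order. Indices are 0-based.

pivot columns: 0, 1, 2

pivot(0,0)=8: scale R0 → (1, 5, 8)
  clear (1,0): R1 −= (1)R0 → (0, 4, 6)
  clear (2,0): R2 −= (9)R0 → (0, 3, 1)
pivot(1,1)=4: scale R1 → (0, 1, 7)
  clear (0,1): R0 −= (5)R1 → (1, 0, 6)
  clear (2,1): R2 −= (3)R1 → (0, 0, 2)
pivot(2,2)=2: scale R2 → (0, 0, 1)
  clear (0,2): R0 −= (6)R2 → (1, 0, 0)
  clear (1,2): R1 −= (7)R2 → (0, 1, 0)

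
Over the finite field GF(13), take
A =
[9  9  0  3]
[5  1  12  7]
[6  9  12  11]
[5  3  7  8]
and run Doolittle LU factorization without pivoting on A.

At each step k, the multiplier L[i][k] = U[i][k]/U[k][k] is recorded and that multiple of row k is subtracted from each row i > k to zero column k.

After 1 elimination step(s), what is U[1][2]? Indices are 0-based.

k=0: U[0][0]=9
  eliminate (1,0): mult=2, new row 1: (0, 9, 12, 1); set L[1][0]=2
  eliminate (2,0): mult=5, new row 2: (0, 3, 12, 9); set L[2][0]=5
  eliminate (3,0): mult=2, new row 3: (0, 11, 7, 2); set L[3][0]=2

U[1][2] = 12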